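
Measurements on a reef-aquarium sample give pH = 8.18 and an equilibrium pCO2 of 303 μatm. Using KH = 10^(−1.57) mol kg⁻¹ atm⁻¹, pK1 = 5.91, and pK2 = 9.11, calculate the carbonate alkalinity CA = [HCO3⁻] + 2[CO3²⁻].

[CO2*] = KH · pCO2 = 10^(−1.57) × 303×10^-6 = 8.155×10^-6 mol/kg
α₀ = 1/(1 + K1/[H⁺] + K1K2/[H⁺]²) = 1/(1 + 10^+2.27 + 10^+1.34) = 0.004783
DIC = [CO2*]/α₀ = 8.155×10^-6 / 0.004783 = 1.705 mmol/kg
CA = (α₁ + 2α₂)·DIC = (0.8906 + 2×0.1046) × 1.705 = 1.88 mmol/kg

CA = 1.88 mmol/kg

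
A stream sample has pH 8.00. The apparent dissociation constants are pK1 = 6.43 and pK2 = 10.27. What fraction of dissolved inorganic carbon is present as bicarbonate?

α₁ = 1 / (1 + [H⁺]/K1 + K2/[H⁺]) = 1 / (1 + 10^-1.57 + 10^-2.27)
   = 1 / (1 + 0.026915 + 0.0053703) = 1/1.0323 = 0.9687

α₁ = 0.969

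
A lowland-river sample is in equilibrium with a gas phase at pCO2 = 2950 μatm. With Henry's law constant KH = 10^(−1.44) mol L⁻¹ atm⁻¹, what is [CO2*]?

KH = 10^(−1.44) = 3.631×10^-2 mol L⁻¹ atm⁻¹
[CO2*] = KH · pCO2 = 3.631×10^-2 × 2950×10^-6 atm = 1.07×10^-4 mol/L

[CO2*] = 107 μmol/L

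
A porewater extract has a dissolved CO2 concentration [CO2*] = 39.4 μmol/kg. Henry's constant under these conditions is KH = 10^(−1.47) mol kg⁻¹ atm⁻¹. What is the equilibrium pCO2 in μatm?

KH = 10^(−1.47) = 3.388×10^-2 mol kg⁻¹ atm⁻¹
pCO2 = [CO2*]/KH = 39.4×10^-6 / 3.388×10^-2 = 1.16×10^-3 atm = 1160 μatm

pCO2 = 1160 μatm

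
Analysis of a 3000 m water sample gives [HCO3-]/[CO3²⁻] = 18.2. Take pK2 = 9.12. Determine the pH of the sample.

From K2 = [H⁺][CO3²⁻]/[HCO3-]:  pH = pK2 − log₁₀([HCO3-]/[CO3²⁻])
log₁₀(18.2) = +1.260
pH = 9.12 − (+1.260) = 7.86

pH = 7.86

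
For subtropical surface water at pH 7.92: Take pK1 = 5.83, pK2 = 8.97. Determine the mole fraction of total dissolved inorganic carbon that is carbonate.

α₂ = 0.0812

α₂ = 1 / (1 + [H⁺]/K2 + [H⁺]²/(K1K2)) = 1 / (1 + 10^+1.05 + 10^-1.04)
   = 1 / (1 + 11.220 + 0.091201) = 1/12.311 = 0.08123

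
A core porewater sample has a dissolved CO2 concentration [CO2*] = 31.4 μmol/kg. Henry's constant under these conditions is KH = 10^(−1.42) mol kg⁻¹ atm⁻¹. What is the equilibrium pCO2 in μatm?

KH = 10^(−1.42) = 3.802×10^-2 mol kg⁻¹ atm⁻¹
pCO2 = [CO2*]/KH = 31.4×10^-6 / 3.802×10^-2 = 8.26×10^-4 atm = 826 μatm

pCO2 = 826 μatm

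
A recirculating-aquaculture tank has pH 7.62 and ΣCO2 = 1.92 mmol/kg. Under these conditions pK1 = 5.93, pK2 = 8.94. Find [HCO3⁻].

α₁ = 1 / (1 + [H⁺]/K1 + K2/[H⁺]) = 1 / (1 + 10^-1.69 + 10^-1.32)
   = 1 / (1 + 0.020417 + 0.047863) = 1/1.0683 = 0.9361
[HCO3⁻] = α₁ × DIC = 0.9361 × 1.92 = 1.80 mmol/kg

[HCO3⁻] = 1.80 mmol/kg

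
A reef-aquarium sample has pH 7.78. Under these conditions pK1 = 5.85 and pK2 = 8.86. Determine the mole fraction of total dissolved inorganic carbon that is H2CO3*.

α₀ = 0.0107

α₀ = 1 / (1 + K1/[H⁺] + K1K2/[H⁺]²) = 1 / (1 + 10^+1.93 + 10^+0.85)
   = 1 / (1 + 85.114 + 7.0795) = 1/93.193 = 0.01073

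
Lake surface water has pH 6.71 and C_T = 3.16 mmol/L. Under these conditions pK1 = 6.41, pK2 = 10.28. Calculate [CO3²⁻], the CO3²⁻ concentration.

α₂ = 1 / (1 + [H⁺]/K2 + [H⁺]²/(K1K2)) = 1 / (1 + 10^+3.57 + 10^+3.27)
   = 1 / (1 + 3715.4 + 1862.1) = 1/5578.4 = 0.0001793
[CO3²⁻] = α₂ × DIC = 0.0001793 × 3.16 = 0.000566 mmol/L = 0.566 μmol/L

[CO3²⁻] = 0.566 μmol/L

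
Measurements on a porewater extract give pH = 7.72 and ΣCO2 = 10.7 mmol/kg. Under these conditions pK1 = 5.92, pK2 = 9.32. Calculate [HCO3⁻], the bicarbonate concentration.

[HCO3⁻] = 10.3 mmol/kg

α₁ = 1 / (1 + [H⁺]/K1 + K2/[H⁺]) = 1 / (1 + 10^-1.80 + 10^-1.60)
   = 1 / (1 + 0.015849 + 0.025119) = 1/1.0410 = 0.9606
[HCO3⁻] = α₁ × DIC = 0.9606 × 10.7 = 10.3 mmol/kg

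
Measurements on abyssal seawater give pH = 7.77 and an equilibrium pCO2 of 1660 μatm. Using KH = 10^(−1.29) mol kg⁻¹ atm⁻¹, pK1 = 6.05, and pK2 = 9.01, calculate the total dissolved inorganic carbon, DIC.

[CO2*] = KH · pCO2 = 10^(−1.29) × 1660×10^-6 = 8.513×10^-5 mol/kg
α₀ = 1/(1 + K1/[H⁺] + K1K2/[H⁺]²) = 1/(1 + 10^+1.72 + 10^+0.48) = 0.01770
DIC = [CO2*]/α₀ = 8.513×10^-5 / 0.01770 = 4.81 mmol/kg

DIC = 4.81 mmol/kg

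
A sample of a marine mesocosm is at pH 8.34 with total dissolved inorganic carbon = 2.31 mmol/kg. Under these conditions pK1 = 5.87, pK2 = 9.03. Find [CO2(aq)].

α₀ = 1 / (1 + K1/[H⁺] + K1K2/[H⁺]²) = 1 / (1 + 10^+2.47 + 10^+1.78)
   = 1 / (1 + 295.12 + 60.256) = 1/356.38 = 0.002806
[CO2*] = α₀ × DIC = 0.002806 × 2.31 = 0.00648 mmol/kg = 6.48 μmol/kg

[CO2*] = 6.48 μmol/kg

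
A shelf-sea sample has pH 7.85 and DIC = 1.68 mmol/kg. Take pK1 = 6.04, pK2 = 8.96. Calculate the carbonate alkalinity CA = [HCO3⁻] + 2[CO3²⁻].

CA = [HCO3⁻] + 2[CO3²⁻] = (α₁ + 2α₂)·DIC
At pH 7.85: [H⁺]/K1 = 10^-1.81 = 0.015488, K2/[H⁺] = 10^-1.11 = 0.077625
α₁ = 1/(1 + 0.015488 + 0.077625) = 1/1.0931 = 0.9148; α₂ = α₁·K2/[H⁺] = 0.07101
α₁ + 2α₂ = 1.0568
CA = 1.0568 × 1.68 = 1.78 mmol/kg

CA = 1.78 mmol/kg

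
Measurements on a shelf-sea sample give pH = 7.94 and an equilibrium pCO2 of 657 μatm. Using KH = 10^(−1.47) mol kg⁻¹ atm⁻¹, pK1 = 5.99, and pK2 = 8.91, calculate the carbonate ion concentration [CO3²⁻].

[CO3²⁻] = 0.213 mmol/kg

[CO2*] = KH · pCO2 = 10^(−1.47) × 657×10^-6 = 2.226×10^-5 mol/kg
α₀ = 1/(1 + K1/[H⁺] + K1K2/[H⁺]²) = 1/(1 + 10^+1.95 + 10^+0.98) = 0.01003
DIC = [CO2*]/α₀ = 2.226×10^-5 / 0.01003 = 2.219 mmol/kg
[CO3²⁻] = α₂·DIC; α₂ = 0.09581, so [CO3²⁻] = 0.09581 × 2.219 = 0.213 mmol/kg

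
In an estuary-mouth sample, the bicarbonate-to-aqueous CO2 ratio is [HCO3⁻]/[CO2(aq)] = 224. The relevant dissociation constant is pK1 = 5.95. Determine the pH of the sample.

From K1 = [H⁺][HCO3⁻]/[CO2(aq)]:  pH = pK1 + log₁₀([HCO3⁻]/[CO2(aq)])
log₁₀(224) = +2.350
pH = 5.95 + (+2.350) = 8.30

pH = 8.30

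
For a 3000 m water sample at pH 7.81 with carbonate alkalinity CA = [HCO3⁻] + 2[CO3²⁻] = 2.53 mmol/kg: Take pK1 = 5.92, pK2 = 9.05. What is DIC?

DIC = 2.43 mmol/kg

CA = [HCO3⁻] + 2[CO3²⁻] = (α₁ + 2α₂)·DIC
At pH 7.81: [H⁺]/K1 = 10^-1.89 = 0.012882, K2/[H⁺] = 10^-1.24 = 0.057544
α₁ = 1/(1 + 0.012882 + 0.057544) = 1/1.0704 = 0.9342; α₂ = α₁·K2/[H⁺] = 0.05376
α₁ + 2α₂ = 1.0417
DIC = CA / (α₁ + 2α₂) = 2.53 / 1.0417 = 2.43 mmol/kg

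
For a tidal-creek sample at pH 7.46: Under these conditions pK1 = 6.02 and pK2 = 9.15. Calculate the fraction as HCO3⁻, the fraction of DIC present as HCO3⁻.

α₁ = 1 / (1 + [H⁺]/K1 + K2/[H⁺]) = 1 / (1 + 10^-1.44 + 10^-1.69)
   = 1 / (1 + 0.036308 + 0.020417) = 1/1.0567 = 0.9463

α₁ = 0.946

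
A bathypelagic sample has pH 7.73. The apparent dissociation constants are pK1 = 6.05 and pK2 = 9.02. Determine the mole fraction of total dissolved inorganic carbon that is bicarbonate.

α₁ = 1 / (1 + [H⁺]/K1 + K2/[H⁺]) = 1 / (1 + 10^-1.68 + 10^-1.29)
   = 1 / (1 + 0.020893 + 0.051286) = 1/1.0722 = 0.9327

α₁ = 0.933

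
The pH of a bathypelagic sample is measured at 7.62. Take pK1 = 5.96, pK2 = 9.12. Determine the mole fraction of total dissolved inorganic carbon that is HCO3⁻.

α₁ = 1 / (1 + [H⁺]/K1 + K2/[H⁺]) = 1 / (1 + 10^-1.66 + 10^-1.50)
   = 1 / (1 + 0.021878 + 0.031623) = 1/1.0535 = 0.9492

α₁ = 0.949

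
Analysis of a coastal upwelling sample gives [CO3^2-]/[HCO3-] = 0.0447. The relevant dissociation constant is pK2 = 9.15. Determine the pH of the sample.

From K2 = [H⁺][CO3^2-]/[HCO3-]:  pH = pK2 + log₁₀([CO3^2-]/[HCO3-])
log₁₀(0.0447) = -1.350
pH = 9.15 + (-1.350) = 7.80

pH = 7.80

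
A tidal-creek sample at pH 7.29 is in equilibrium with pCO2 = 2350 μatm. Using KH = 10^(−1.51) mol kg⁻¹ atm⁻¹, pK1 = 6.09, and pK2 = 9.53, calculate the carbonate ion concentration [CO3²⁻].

[CO2*] = KH · pCO2 = 10^(−1.51) × 2350×10^-6 = 7.262×10^-5 mol/kg
α₀ = 1/(1 + K1/[H⁺] + K1K2/[H⁺]²) = 1/(1 + 10^+1.20 + 10^-1.04) = 0.05903
DIC = [CO2*]/α₀ = 7.262×10^-5 / 0.05903 = 1.230 mmol/kg
[CO3²⁻] = α₂·DIC; α₂ = 0.005384, so [CO3²⁻] = 0.005384 × 1.230 = 0.00662 mmol/kg = 6.62 μmol/kg

[CO3²⁻] = 6.62 μmol/kg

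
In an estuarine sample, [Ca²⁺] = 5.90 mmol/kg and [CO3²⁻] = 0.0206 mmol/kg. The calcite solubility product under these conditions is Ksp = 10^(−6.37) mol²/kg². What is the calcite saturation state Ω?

Ksp = 10^(−6.37) = 4.266×10^-7
Ω = [Ca²⁺][CO3²⁻]/Ksp = (5.90×10^-3)(0.0206×10^-3) / 4.266×10^-7 = 0.285

Ω = 0.285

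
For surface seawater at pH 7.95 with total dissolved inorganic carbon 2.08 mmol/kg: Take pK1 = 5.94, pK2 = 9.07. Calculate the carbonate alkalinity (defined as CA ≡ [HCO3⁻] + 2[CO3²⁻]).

CA = 2.21 mmol/kg

CA = [HCO3⁻] + 2[CO3²⁻] = (α₁ + 2α₂)·DIC
At pH 7.95: [H⁺]/K1 = 10^-2.01 = 0.0097724, K2/[H⁺] = 10^-1.12 = 0.075858
α₁ = 1/(1 + 0.0097724 + 0.075858) = 1/1.0856 = 0.9211; α₂ = α₁·K2/[H⁺] = 0.06987
α₁ + 2α₂ = 1.0609
CA = 1.0609 × 2.08 = 2.21 mmol/kg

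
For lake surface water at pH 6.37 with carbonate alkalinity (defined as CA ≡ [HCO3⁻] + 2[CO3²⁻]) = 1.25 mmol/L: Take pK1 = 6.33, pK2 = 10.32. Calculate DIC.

CA = [HCO3⁻] + 2[CO3²⁻] = (α₁ + 2α₂)·DIC
At pH 6.37: [H⁺]/K1 = 10^-0.04 = 0.91201, K2/[H⁺] = 10^-3.95 = 0.00011220
α₁ = 1/(1 + 0.91201 + 0.00011220) = 1/1.9121 = 0.5230; α₂ = α₁·K2/[H⁺] = 5.868×10^-5
α₁ + 2α₂ = 0.5231
DIC = CA / (α₁ + 2α₂) = 1.25 / 0.5231 = 2.39 mmol/L

DIC = 2.39 mmol/L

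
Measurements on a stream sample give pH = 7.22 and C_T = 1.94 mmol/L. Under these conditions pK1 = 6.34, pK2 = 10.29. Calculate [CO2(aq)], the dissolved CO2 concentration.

[CO2*] = 0.226 mmol/L

α₀ = 1 / (1 + K1/[H⁺] + K1K2/[H⁺]²) = 1 / (1 + 10^+0.88 + 10^-2.19)
   = 1 / (1 + 7.5858 + 0.0064565) = 1/8.5922 = 0.1164
[CO2*] = α₀ × DIC = 0.1164 × 1.94 = 0.226 mmol/L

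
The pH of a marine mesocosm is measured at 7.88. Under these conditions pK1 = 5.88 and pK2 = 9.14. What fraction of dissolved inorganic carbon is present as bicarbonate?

α₁ = 1 / (1 + [H⁺]/K1 + K2/[H⁺]) = 1 / (1 + 10^-2.00 + 10^-1.26)
   = 1 / (1 + 0.010000 + 0.054954) = 1/1.0650 = 0.9390

α₁ = 0.939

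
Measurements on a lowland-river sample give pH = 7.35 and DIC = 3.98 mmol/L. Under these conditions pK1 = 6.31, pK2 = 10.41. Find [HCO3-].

[HCO3⁻] = 3.64 mmol/L

α₁ = 1 / (1 + [H⁺]/K1 + K2/[H⁺]) = 1 / (1 + 10^-1.04 + 10^-3.06)
   = 1 / (1 + 0.091201 + 0.00087096) = 1/1.0921 = 0.9157
[HCO3⁻] = α₁ × DIC = 0.9157 × 3.98 = 3.64 mmol/L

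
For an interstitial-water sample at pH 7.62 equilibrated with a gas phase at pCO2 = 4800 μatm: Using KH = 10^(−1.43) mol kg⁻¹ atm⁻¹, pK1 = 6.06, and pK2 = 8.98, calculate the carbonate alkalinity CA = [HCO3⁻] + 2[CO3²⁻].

[CO2*] = KH · pCO2 = 10^(−1.43) × 4800×10^-6 = 1.783×10^-4 mol/kg
α₀ = 1/(1 + K1/[H⁺] + K1K2/[H⁺]²) = 1/(1 + 10^+1.56 + 10^+0.20) = 0.02571
DIC = [CO2*]/α₀ = 1.783×10^-4 / 0.02571 = 6.936 mmol/kg
CA = (α₁ + 2α₂)·DIC = (0.9335 + 2×0.04075) × 6.936 = 7.04 mmol/kg

CA = 7.04 mmol/kg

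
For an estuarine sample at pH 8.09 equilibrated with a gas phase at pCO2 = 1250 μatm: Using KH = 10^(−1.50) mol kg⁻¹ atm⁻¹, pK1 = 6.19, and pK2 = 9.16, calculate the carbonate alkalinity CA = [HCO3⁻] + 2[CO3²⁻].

CA = 3.67 mmol/kg

[CO2*] = KH · pCO2 = 10^(−1.50) × 1250×10^-6 = 3.953×10^-5 mol/kg
α₀ = 1/(1 + K1/[H⁺] + K1K2/[H⁺]²) = 1/(1 + 10^+1.90 + 10^+0.83) = 0.01147
DIC = [CO2*]/α₀ = 3.953×10^-5 / 0.01147 = 3.447 mmol/kg
CA = (α₁ + 2α₂)·DIC = (0.9110 + 2×0.07754) × 3.447 = 3.67 mmol/kg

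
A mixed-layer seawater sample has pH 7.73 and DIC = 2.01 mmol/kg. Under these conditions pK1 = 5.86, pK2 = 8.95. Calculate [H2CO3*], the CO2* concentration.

[CO2*] = 0.0253 mmol/kg

α₀ = 1 / (1 + K1/[H⁺] + K1K2/[H⁺]²) = 1 / (1 + 10^+1.87 + 10^+0.65)
   = 1 / (1 + 74.131 + 4.4668) = 1/79.598 = 0.01256
[CO2*] = α₀ × DIC = 0.01256 × 2.01 = 0.0253 mmol/kg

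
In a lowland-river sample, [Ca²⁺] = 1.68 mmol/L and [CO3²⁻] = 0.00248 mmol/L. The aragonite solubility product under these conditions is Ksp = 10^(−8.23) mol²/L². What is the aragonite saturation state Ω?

Ksp = 10^(−8.23) = 5.888×10^-9
Ω = [Ca²⁺][CO3²⁻]/Ksp = (1.68×10^-3)(0.00248×10^-3) / 5.888×10^-9 = 0.708

Ω = 0.708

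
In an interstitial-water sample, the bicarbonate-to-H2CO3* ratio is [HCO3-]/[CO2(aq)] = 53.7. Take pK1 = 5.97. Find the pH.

pH = 7.70

From K1 = [H⁺][HCO3-]/[CO2(aq)]:  pH = pK1 + log₁₀([HCO3-]/[CO2(aq)])
log₁₀(53.7) = +1.730
pH = 5.97 + (+1.730) = 7.70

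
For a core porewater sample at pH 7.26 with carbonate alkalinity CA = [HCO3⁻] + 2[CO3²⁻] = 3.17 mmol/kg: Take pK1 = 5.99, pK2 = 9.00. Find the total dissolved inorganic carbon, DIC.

DIC = 3.28 mmol/kg

CA = [HCO3⁻] + 2[CO3²⁻] = (α₁ + 2α₂)·DIC
At pH 7.26: [H⁺]/K1 = 10^-1.27 = 0.053703, K2/[H⁺] = 10^-1.74 = 0.018197
α₁ = 1/(1 + 0.053703 + 0.018197) = 1/1.0719 = 0.9329; α₂ = α₁·K2/[H⁺] = 0.01698
α₁ + 2α₂ = 0.9669
DIC = CA / (α₁ + 2α₂) = 3.17 / 0.9669 = 3.28 mmol/kg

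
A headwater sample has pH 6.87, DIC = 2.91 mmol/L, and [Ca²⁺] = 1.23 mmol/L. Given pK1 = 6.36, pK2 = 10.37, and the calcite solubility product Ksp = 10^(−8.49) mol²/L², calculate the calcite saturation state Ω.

Ω = 0.267

α₂ = 1 / (1 + [H⁺]/K2 + [H⁺]²/(K1K2)) = 1 / (1 + 10^+3.50 + 10^+2.99)
   = 1 / (1 + 3162.3 + 977.24) = 1/4140.5 = 0.0002415
[CO3²⁻] = α₂ × DIC = 0.0002415 × 2.91 = 0.0007028 mmol/L = 0.7028 μmol/L
Ksp = 10^(−8.49) = 3.236×10^-9
Ω = [Ca²⁺][CO3²⁻]/Ksp = (1.23×10^-3)(7.028×10^-7) / 3.236×10^-9 = 0.267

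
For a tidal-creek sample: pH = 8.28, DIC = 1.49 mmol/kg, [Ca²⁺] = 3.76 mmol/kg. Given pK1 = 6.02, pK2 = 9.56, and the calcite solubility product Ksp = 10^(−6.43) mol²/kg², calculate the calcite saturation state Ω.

α₂ = 1 / (1 + [H⁺]/K2 + [H⁺]²/(K1K2)) = 1 / (1 + 10^+1.28 + 10^-0.98)
   = 1 / (1 + 19.055 + 0.10471) = 1/20.159 = 0.04960
[CO3²⁻] = α₂ × DIC = 0.04960 × 1.49 = 0.07391 mmol/kg
Ksp = 10^(−6.43) = 3.715×10^-7
Ω = [Ca²⁺][CO3²⁻]/Ksp = (3.76×10^-3)(7.391×10^-5) / 3.715×10^-7 = 0.748

Ω = 0.748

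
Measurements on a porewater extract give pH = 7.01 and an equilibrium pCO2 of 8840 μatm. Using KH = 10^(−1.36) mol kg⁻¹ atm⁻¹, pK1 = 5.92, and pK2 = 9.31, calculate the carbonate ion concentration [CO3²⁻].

[CO2*] = KH · pCO2 = 10^(−1.36) × 8840×10^-6 = 3.859×10^-4 mol/kg
α₀ = 1/(1 + K1/[H⁺] + K1K2/[H⁺]²) = 1/(1 + 10^+1.09 + 10^-1.21) = 0.07483
DIC = [CO2*]/α₀ = 3.859×10^-4 / 0.07483 = 5.157 mmol/kg
[CO3²⁻] = α₂·DIC; α₂ = 0.004614, so [CO3²⁻] = 0.004614 × 5.157 = 0.0238 mmol/kg

[CO3²⁻] = 0.0238 mmol/kg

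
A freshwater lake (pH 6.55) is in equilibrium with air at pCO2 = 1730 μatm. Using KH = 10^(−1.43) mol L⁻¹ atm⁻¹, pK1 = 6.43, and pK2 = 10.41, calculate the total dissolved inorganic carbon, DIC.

DIC = 0.149 mmol/L

[CO2*] = KH · pCO2 = 10^(−1.43) × 1730×10^-6 = 6.428×10^-5 mol/L
α₀ = 1/(1 + K1/[H⁺] + K1K2/[H⁺]²) = 1/(1 + 10^+0.12 + 10^-3.74) = 0.4313
DIC = [CO2*]/α₀ = 6.428×10^-5 / 0.4313 = 0.149 mmol/L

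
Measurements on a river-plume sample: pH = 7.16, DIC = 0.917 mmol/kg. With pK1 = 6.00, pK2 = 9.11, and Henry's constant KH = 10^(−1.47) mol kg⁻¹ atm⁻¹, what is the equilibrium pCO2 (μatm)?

α₀ = 1 / (1 + K1/[H⁺] + K1K2/[H⁺]²) = 1 / (1 + 10^+1.16 + 10^-0.79)
   = 1 / (1 + 14.454 + 0.16218) = 1/15.617 = 0.06403
[CO2*] = α₀ × DIC = 0.06403 × 0.917 = 0.05872 mmol/kg
pCO2 = [CO2*]/KH = 5.872×10^-5 / 3.388×10^-2 = 1730 μatm

pCO2 = 1730 μatm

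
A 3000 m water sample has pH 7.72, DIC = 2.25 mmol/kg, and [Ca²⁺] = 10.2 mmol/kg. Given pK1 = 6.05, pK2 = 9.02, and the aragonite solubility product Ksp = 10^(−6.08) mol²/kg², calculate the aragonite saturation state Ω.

Ω = 1.29

α₂ = 1 / (1 + [H⁺]/K2 + [H⁺]²/(K1K2)) = 1 / (1 + 10^+1.30 + 10^-0.37)
   = 1 / (1 + 19.953 + 0.42658) = 1/21.379 = 0.04677
[CO3²⁻] = α₂ × DIC = 0.04677 × 2.25 = 0.1052 mmol/kg
Ksp = 10^(−6.08) = 8.318×10^-7
Ω = [Ca²⁺][CO3²⁻]/Ksp = (10.2×10^-3)(1.052×10^-4) / 8.318×10^-7 = 1.29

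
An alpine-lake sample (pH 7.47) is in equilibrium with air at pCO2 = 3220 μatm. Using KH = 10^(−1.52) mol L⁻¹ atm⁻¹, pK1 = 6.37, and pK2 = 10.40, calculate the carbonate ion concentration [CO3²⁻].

[CO2*] = KH · pCO2 = 10^(−1.52) × 3220×10^-6 = 9.724×10^-5 mol/L
α₀ = 1/(1 + K1/[H⁺] + K1K2/[H⁺]²) = 1/(1 + 10^+1.10 + 10^-1.83) = 0.07351
DIC = [CO2*]/α₀ = 9.724×10^-5 / 0.07351 = 1.323 mmol/L
[CO3²⁻] = α₂·DIC; α₂ = 0.001087, so [CO3²⁻] = 0.001087 × 1.323 = 0.00144 mmol/L = 1.44 μmol/L

[CO3²⁻] = 1.44 μmol/L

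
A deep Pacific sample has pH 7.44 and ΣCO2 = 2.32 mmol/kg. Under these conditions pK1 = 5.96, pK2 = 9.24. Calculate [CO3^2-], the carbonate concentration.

α₂ = 1 / (1 + [H⁺]/K2 + [H⁺]²/(K1K2)) = 1 / (1 + 10^+1.80 + 10^+0.32)
   = 1 / (1 + 63.096 + 2.0893) = 1/66.185 = 0.01511
[CO3²⁻] = α₂ × DIC = 0.01511 × 2.32 = 0.0351 mmol/kg

[CO3²⁻] = 0.0351 mmol/kg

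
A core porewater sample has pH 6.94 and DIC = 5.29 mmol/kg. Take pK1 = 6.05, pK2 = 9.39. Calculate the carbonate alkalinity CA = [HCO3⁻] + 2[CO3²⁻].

CA = 4.70 mmol/kg

CA = [HCO3⁻] + 2[CO3²⁻] = (α₁ + 2α₂)·DIC
At pH 6.94: [H⁺]/K1 = 10^-0.89 = 0.12882, K2/[H⁺] = 10^-2.45 = 0.0035481
α₁ = 1/(1 + 0.12882 + 0.0035481) = 1/1.1324 = 0.8831; α₂ = α₁·K2/[H⁺] = 0.003133
α₁ + 2α₂ = 0.8894
CA = 0.8894 × 5.29 = 4.70 mmol/kg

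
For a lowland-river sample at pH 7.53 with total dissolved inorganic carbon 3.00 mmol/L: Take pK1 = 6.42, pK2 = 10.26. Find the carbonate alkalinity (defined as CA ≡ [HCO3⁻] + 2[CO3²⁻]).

CA = [HCO3⁻] + 2[CO3²⁻] = (α₁ + 2α₂)·DIC
At pH 7.53: [H⁺]/K1 = 10^-1.11 = 0.077625, K2/[H⁺] = 10^-2.73 = 0.0018621
α₁ = 1/(1 + 0.077625 + 0.0018621) = 1/1.0795 = 0.9264; α₂ = α₁·K2/[H⁺] = 0.001725
α₁ + 2α₂ = 0.9298
CA = 0.9298 × 3.00 = 2.79 mmol/L

CA = 2.79 mmol/L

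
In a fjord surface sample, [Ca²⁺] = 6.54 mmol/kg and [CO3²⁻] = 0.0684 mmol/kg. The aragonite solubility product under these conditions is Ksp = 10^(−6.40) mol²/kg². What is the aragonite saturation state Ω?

Ksp = 10^(−6.40) = 3.981×10^-7
Ω = [Ca²⁺][CO3²⁻]/Ksp = (6.54×10^-3)(0.0684×10^-3) / 3.981×10^-7 = 1.12

Ω = 1.12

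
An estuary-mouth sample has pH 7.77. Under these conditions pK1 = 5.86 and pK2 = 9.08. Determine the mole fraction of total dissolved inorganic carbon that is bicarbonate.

α₁ = 1 / (1 + [H⁺]/K1 + K2/[H⁺]) = 1 / (1 + 10^-1.91 + 10^-1.31)
   = 1 / (1 + 0.012303 + 0.048978) = 1/1.0613 = 0.9423

α₁ = 0.942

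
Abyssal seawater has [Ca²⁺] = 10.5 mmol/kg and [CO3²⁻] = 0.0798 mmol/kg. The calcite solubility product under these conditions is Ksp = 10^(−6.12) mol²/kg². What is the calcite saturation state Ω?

Ω = 1.10

Ksp = 10^(−6.12) = 7.586×10^-7
Ω = [Ca²⁺][CO3²⁻]/Ksp = (10.5×10^-3)(0.0798×10^-3) / 7.586×10^-7 = 1.10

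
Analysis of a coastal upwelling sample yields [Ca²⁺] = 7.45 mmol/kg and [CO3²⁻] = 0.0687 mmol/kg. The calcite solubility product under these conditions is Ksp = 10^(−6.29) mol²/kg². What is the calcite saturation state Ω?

Ω = 0.998

Ksp = 10^(−6.29) = 5.129×10^-7
Ω = [Ca²⁺][CO3²⁻]/Ksp = (7.45×10^-3)(0.0687×10^-3) / 5.129×10^-7 = 0.998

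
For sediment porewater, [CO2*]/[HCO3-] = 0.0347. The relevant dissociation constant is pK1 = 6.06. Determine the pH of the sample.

pH = 7.52

From K1 = [H⁺][HCO3-]/[CO2*]:  pH = pK1 − log₁₀([CO2*]/[HCO3-])
log₁₀(0.0347) = -1.460
pH = 6.06 − (-1.460) = 7.52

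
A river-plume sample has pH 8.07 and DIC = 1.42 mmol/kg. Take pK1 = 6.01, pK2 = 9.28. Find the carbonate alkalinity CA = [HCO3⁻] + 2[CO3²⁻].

CA = [HCO3⁻] + 2[CO3²⁻] = (α₁ + 2α₂)·DIC
At pH 8.07: [H⁺]/K1 = 10^-2.06 = 0.0087096, K2/[H⁺] = 10^-1.21 = 0.061660
α₁ = 1/(1 + 0.0087096 + 0.061660) = 1/1.0704 = 0.9343; α₂ = α₁·K2/[H⁺] = 0.05761
α₁ + 2α₂ = 1.0495
CA = 1.0495 × 1.42 = 1.49 mmol/kg

CA = 1.49 mmol/kg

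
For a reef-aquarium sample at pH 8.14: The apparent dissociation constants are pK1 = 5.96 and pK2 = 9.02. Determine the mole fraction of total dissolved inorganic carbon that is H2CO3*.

α₀ = 1 / (1 + K1/[H⁺] + K1K2/[H⁺]²) = 1 / (1 + 10^+2.18 + 10^+1.30)
   = 1 / (1 + 151.36 + 19.953) = 1/172.31 = 0.005804

α₀ = 0.00580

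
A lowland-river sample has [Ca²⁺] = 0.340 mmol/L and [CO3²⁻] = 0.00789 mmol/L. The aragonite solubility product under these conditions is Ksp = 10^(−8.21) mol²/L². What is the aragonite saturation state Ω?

Ω = 0.435

Ksp = 10^(−8.21) = 6.166×10^-9
Ω = [Ca²⁺][CO3²⁻]/Ksp = (0.340×10^-3)(0.00789×10^-3) / 6.166×10^-9 = 0.435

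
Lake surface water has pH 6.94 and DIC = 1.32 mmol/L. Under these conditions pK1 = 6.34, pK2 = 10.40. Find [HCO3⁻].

[HCO3⁻] = 1.05 mmol/L

α₁ = 1 / (1 + [H⁺]/K1 + K2/[H⁺]) = 1 / (1 + 10^-0.60 + 10^-3.46)
   = 1 / (1 + 0.25119 + 0.00034674) = 1/1.2515 = 0.7990
[HCO3⁻] = α₁ × DIC = 0.7990 × 1.32 = 1.05 mmol/L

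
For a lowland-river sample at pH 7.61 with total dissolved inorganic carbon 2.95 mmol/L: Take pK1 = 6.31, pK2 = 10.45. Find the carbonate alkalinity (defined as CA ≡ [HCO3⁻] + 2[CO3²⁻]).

CA = 2.81 mmol/L

CA = [HCO3⁻] + 2[CO3²⁻] = (α₁ + 2α₂)·DIC
At pH 7.61: [H⁺]/K1 = 10^-1.30 = 0.050119, K2/[H⁺] = 10^-2.84 = 0.0014454
α₁ = 1/(1 + 0.050119 + 0.0014454) = 1/1.0516 = 0.9510; α₂ = α₁·K2/[H⁺] = 0.001375
α₁ + 2α₂ = 0.9537
CA = 0.9537 × 2.95 = 2.81 mmol/L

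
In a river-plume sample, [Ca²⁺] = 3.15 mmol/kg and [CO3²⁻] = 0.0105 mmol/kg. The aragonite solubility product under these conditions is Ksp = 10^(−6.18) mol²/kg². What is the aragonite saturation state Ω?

Ksp = 10^(−6.18) = 6.607×10^-7
Ω = [Ca²⁺][CO3²⁻]/Ksp = (3.15×10^-3)(0.0105×10^-3) / 6.607×10^-7 = 0.0501

Ω = 0.0501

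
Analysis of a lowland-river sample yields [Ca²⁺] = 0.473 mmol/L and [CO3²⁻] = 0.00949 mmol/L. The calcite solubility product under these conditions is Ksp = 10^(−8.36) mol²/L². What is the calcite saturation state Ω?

Ω = 1.03

Ksp = 10^(−8.36) = 4.365×10^-9
Ω = [Ca²⁺][CO3²⁻]/Ksp = (0.473×10^-3)(0.00949×10^-3) / 4.365×10^-9 = 1.03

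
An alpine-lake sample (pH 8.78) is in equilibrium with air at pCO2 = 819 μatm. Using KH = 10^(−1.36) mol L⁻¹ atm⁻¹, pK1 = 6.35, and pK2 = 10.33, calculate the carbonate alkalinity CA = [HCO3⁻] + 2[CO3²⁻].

[CO2*] = KH · pCO2 = 10^(−1.36) × 819×10^-6 = 3.575×10^-5 mol/L
α₀ = 1/(1 + K1/[H⁺] + K1K2/[H⁺]²) = 1/(1 + 10^+2.43 + 10^+0.88) = 0.003600
DIC = [CO2*]/α₀ = 3.575×10^-5 / 0.003600 = 9.929 mmol/L
CA = (α₁ + 2α₂)·DIC = (0.9691 + 2×0.02731) × 9.929 = 10.2 mmol/L

CA = 10.2 mmol/L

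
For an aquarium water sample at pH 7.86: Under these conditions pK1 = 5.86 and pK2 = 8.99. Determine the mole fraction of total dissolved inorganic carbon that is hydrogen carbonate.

α₁ = 1 / (1 + [H⁺]/K1 + K2/[H⁺]) = 1 / (1 + 10^-2.00 + 10^-1.13)
   = 1 / (1 + 0.010000 + 0.074131) = 1/1.0841 = 0.9224

α₁ = 0.922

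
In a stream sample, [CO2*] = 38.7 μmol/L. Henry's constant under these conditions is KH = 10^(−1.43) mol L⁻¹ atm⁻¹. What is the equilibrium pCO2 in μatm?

KH = 10^(−1.43) = 3.715×10^-2 mol L⁻¹ atm⁻¹
pCO2 = [CO2*]/KH = 38.7×10^-6 / 3.715×10^-2 = 1.04×10^-3 atm = 1040 μatm

pCO2 = 1040 μatm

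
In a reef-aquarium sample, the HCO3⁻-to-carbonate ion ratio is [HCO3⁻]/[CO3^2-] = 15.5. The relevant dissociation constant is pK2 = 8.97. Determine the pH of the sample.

pH = 7.78

From K2 = [H⁺][CO3^2-]/[HCO3⁻]:  pH = pK2 − log₁₀([HCO3⁻]/[CO3^2-])
log₁₀(15.5) = +1.190
pH = 8.97 − (+1.190) = 7.78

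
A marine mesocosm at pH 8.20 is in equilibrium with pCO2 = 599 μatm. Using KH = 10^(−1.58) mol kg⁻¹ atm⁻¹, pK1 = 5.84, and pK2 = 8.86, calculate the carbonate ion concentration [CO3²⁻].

[CO3²⁻] = 0.790 mmol/kg

[CO2*] = KH · pCO2 = 10^(−1.58) × 599×10^-6 = 1.576×10^-5 mol/kg
α₀ = 1/(1 + K1/[H⁺] + K1K2/[H⁺]²) = 1/(1 + 10^+2.36 + 10^+1.70) = 0.003569
DIC = [CO2*]/α₀ = 1.576×10^-5 / 0.003569 = 4.415 mmol/kg
[CO3²⁻] = α₂·DIC; α₂ = 0.1789, so [CO3²⁻] = 0.1789 × 4.415 = 0.790 mmol/kg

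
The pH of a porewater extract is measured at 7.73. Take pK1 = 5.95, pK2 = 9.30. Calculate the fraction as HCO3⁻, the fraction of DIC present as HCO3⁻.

α₁ = 0.958

α₁ = 1 / (1 + [H⁺]/K1 + K2/[H⁺]) = 1 / (1 + 10^-1.78 + 10^-1.57)
   = 1 / (1 + 0.016596 + 0.026915) = 1/1.0435 = 0.9583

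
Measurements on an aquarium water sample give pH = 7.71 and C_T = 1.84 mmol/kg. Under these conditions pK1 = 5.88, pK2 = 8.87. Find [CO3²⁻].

[CO3²⁻] = 0.117 mmol/kg

α₂ = 1 / (1 + [H⁺]/K2 + [H⁺]²/(K1K2)) = 1 / (1 + 10^+1.16 + 10^-0.67)
   = 1 / (1 + 14.454 + 0.21380) = 1/15.668 = 0.06382
[CO3²⁻] = α₂ × DIC = 0.06382 × 1.84 = 0.117 mmol/kg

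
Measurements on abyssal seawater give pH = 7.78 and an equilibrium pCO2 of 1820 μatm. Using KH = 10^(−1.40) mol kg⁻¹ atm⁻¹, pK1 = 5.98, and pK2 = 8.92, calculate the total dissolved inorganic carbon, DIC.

[CO2*] = KH · pCO2 = 10^(−1.40) × 1820×10^-6 = 7.246×10^-5 mol/kg
α₀ = 1/(1 + K1/[H⁺] + K1K2/[H⁺]²) = 1/(1 + 10^+1.80 + 10^+0.66) = 0.01456
DIC = [CO2*]/α₀ = 7.246×10^-5 / 0.01456 = 4.98 mmol/kg

DIC = 4.98 mmol/kg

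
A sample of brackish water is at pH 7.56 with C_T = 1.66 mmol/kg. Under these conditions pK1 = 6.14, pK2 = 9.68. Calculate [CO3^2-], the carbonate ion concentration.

α₂ = 1 / (1 + [H⁺]/K2 + [H⁺]²/(K1K2)) = 1 / (1 + 10^+2.12 + 10^+0.70)
   = 1 / (1 + 131.83 + 5.0119) = 1/137.84 = 0.007255
[CO3²⁻] = α₂ × DIC = 0.007255 × 1.66 = 0.0120 mmol/kg = 12.0 μmol/kg

[CO3²⁻] = 12.0 μmol/kg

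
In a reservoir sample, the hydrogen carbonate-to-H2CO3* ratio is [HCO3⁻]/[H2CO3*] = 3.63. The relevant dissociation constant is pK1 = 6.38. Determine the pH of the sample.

From K1 = [H⁺][HCO3⁻]/[H2CO3*]:  pH = pK1 + log₁₀([HCO3⁻]/[H2CO3*])
log₁₀(3.63) = +0.560
pH = 6.38 + (+0.560) = 6.94

pH = 6.94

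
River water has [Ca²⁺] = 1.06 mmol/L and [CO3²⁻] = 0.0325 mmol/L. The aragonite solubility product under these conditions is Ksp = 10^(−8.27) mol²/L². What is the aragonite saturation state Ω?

Ω = 6.41

Ksp = 10^(−8.27) = 5.370×10^-9
Ω = [Ca²⁺][CO3²⁻]/Ksp = (1.06×10^-3)(0.0325×10^-3) / 5.370×10^-9 = 6.41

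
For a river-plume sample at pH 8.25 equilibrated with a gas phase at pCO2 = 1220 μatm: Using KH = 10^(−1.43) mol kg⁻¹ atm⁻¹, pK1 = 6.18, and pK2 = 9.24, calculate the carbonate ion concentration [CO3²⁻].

[CO2*] = KH · pCO2 = 10^(−1.43) × 1220×10^-6 = 4.533×10^-5 mol/kg
α₀ = 1/(1 + K1/[H⁺] + K1K2/[H⁺]²) = 1/(1 + 10^+2.07 + 10^+1.08) = 0.007662
DIC = [CO2*]/α₀ = 4.533×10^-5 / 0.007662 = 5.916 mmol/kg
[CO3²⁻] = α₂·DIC; α₂ = 0.09212, so [CO3²⁻] = 0.09212 × 5.916 = 0.545 mmol/kg

[CO3²⁻] = 0.545 mmol/kg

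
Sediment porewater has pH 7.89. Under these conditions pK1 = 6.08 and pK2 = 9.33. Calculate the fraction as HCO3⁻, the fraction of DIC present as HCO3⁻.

α₁ = 1 / (1 + [H⁺]/K1 + K2/[H⁺]) = 1 / (1 + 10^-1.81 + 10^-1.44)
   = 1 / (1 + 0.015488 + 0.036308) = 1/1.0518 = 0.9508

α₁ = 0.951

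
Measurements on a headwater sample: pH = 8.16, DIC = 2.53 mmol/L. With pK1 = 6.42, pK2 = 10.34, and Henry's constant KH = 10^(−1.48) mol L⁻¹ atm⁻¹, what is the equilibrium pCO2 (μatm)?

α₀ = 1 / (1 + K1/[H⁺] + K1K2/[H⁺]²) = 1 / (1 + 10^+1.74 + 10^-0.44)
   = 1 / (1 + 54.954 + 0.36308) = 1/56.317 = 0.01776
[CO2*] = α₀ × DIC = 0.01776 × 2.53 = 0.04492 mmol/L
pCO2 = [CO2*]/KH = 4.492×10^-5 / 3.311×10^-2 = 1360 μatm

pCO2 = 1360 μatm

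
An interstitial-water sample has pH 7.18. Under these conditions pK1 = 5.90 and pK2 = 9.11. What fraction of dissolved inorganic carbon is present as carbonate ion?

α₂ = 1 / (1 + [H⁺]/K2 + [H⁺]²/(K1K2)) = 1 / (1 + 10^+1.93 + 10^+0.65)
   = 1 / (1 + 85.114 + 4.4668) = 1/90.581 = 0.01104

α₂ = 0.0110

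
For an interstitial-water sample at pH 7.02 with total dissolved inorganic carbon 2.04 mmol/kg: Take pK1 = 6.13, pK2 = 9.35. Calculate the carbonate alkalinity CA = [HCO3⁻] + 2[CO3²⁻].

CA = 1.82 mmol/kg

CA = [HCO3⁻] + 2[CO3²⁻] = (α₁ + 2α₂)·DIC
At pH 7.02: [H⁺]/K1 = 10^-0.89 = 0.12882, K2/[H⁺] = 10^-2.33 = 0.0046774
α₁ = 1/(1 + 0.12882 + 0.0046774) = 1/1.1335 = 0.8822; α₂ = α₁·K2/[H⁺] = 0.004126
α₁ + 2α₂ = 0.8905
CA = 0.8905 × 2.04 = 1.82 mmol/kg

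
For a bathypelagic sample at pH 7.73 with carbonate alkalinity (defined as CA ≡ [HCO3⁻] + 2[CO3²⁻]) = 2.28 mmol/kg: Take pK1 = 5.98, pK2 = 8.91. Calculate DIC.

CA = [HCO3⁻] + 2[CO3²⁻] = (α₁ + 2α₂)·DIC
At pH 7.73: [H⁺]/K1 = 10^-1.75 = 0.017783, K2/[H⁺] = 10^-1.18 = 0.066069
α₁ = 1/(1 + 0.017783 + 0.066069) = 1/1.0839 = 0.9226; α₂ = α₁·K2/[H⁺] = 0.06096
α₁ + 2α₂ = 1.0446
DIC = CA / (α₁ + 2α₂) = 2.28 / 1.0446 = 2.18 mmol/kg

DIC = 2.18 mmol/kg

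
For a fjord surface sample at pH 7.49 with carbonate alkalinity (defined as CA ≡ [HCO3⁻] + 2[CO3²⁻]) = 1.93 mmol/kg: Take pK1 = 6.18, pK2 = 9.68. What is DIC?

DIC = 2.01 mmol/kg

CA = [HCO3⁻] + 2[CO3²⁻] = (α₁ + 2α₂)·DIC
At pH 7.49: [H⁺]/K1 = 10^-1.31 = 0.048978, K2/[H⁺] = 10^-2.19 = 0.0064565
α₁ = 1/(1 + 0.048978 + 0.0064565) = 1/1.0554 = 0.9475; α₂ = α₁·K2/[H⁺] = 0.006117
α₁ + 2α₂ = 0.9597
DIC = CA / (α₁ + 2α₂) = 1.93 / 0.9597 = 2.01 mmol/kg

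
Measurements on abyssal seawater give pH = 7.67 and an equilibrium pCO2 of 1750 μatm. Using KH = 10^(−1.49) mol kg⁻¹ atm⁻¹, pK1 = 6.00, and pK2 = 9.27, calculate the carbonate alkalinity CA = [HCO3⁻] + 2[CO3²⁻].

CA = 2.78 mmol/kg

[CO2*] = KH · pCO2 = 10^(−1.49) × 1750×10^-6 = 5.663×10^-5 mol/kg
α₀ = 1/(1 + K1/[H⁺] + K1K2/[H⁺]²) = 1/(1 + 10^+1.67 + 10^+0.07) = 0.02043
DIC = [CO2*]/α₀ = 5.663×10^-5 / 0.02043 = 2.772 mmol/kg
CA = (α₁ + 2α₂)·DIC = (0.9556 + 2×0.02400) × 2.772 = 2.78 mmol/kg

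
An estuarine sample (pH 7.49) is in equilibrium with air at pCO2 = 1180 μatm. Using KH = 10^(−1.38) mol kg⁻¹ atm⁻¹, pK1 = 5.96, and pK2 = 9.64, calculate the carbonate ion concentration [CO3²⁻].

[CO2*] = KH · pCO2 = 10^(−1.38) × 1180×10^-6 = 4.919×10^-5 mol/kg
α₀ = 1/(1 + K1/[H⁺] + K1K2/[H⁺]²) = 1/(1 + 10^+1.53 + 10^-0.62) = 0.02847
DIC = [CO2*]/α₀ = 4.919×10^-5 / 0.02847 = 1.728 mmol/kg
[CO3²⁻] = α₂·DIC; α₂ = 0.006830, so [CO3²⁻] = 0.006830 × 1.728 = 0.0118 mmol/kg = 11.8 μmol/kg

[CO3²⁻] = 11.8 μmol/kg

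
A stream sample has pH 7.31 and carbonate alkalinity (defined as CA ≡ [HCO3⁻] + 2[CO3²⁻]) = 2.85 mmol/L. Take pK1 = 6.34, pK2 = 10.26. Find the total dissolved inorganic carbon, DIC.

DIC = 3.15 mmol/L

CA = [HCO3⁻] + 2[CO3²⁻] = (α₁ + 2α₂)·DIC
At pH 7.31: [H⁺]/K1 = 10^-0.97 = 0.10715, K2/[H⁺] = 10^-2.95 = 0.0011220
α₁ = 1/(1 + 0.10715 + 0.0011220) = 1/1.1083 = 0.9023; α₂ = α₁·K2/[H⁺] = 0.001012
α₁ + 2α₂ = 0.9043
DIC = CA / (α₁ + 2α₂) = 2.85 / 0.9043 = 3.15 mmol/L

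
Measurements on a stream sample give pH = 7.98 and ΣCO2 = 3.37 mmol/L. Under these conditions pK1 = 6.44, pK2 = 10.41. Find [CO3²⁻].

[CO3²⁻] = 12.1 μmol/L

α₂ = 1 / (1 + [H⁺]/K2 + [H⁺]²/(K1K2)) = 1 / (1 + 10^+2.43 + 10^+0.89)
   = 1 / (1 + 269.15 + 7.7625) = 1/277.92 = 0.003598
[CO3²⁻] = α₂ × DIC = 0.003598 × 3.37 = 0.0121 mmol/L = 12.1 μmol/L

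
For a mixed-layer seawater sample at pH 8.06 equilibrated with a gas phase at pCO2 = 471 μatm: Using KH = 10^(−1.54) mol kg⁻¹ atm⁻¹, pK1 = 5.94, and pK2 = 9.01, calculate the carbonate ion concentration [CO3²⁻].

[CO2*] = KH · pCO2 = 10^(−1.54) × 471×10^-6 = 1.358×10^-5 mol/kg
α₀ = 1/(1 + K1/[H⁺] + K1K2/[H⁺]²) = 1/(1 + 10^+2.12 + 10^+1.17) = 0.006774
DIC = [CO2*]/α₀ = 1.358×10^-5 / 0.006774 = 2.005 mmol/kg
[CO3²⁻] = α₂·DIC; α₂ = 0.1002, so [CO3²⁻] = 0.1002 × 2.005 = 0.201 mmol/kg

[CO3²⁻] = 0.201 mmol/kg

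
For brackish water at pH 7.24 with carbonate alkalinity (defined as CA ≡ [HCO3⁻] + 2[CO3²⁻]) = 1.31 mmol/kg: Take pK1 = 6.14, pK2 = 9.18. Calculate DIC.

DIC = 1.40 mmol/kg

CA = [HCO3⁻] + 2[CO3²⁻] = (α₁ + 2α₂)·DIC
At pH 7.24: [H⁺]/K1 = 10^-1.10 = 0.079433, K2/[H⁺] = 10^-1.94 = 0.011482
α₁ = 1/(1 + 0.079433 + 0.011482) = 1/1.0909 = 0.9167; α₂ = α₁·K2/[H⁺] = 0.01052
α₁ + 2α₂ = 0.9377
DIC = CA / (α₁ + 2α₂) = 1.31 / 0.9377 = 1.40 mmol/kg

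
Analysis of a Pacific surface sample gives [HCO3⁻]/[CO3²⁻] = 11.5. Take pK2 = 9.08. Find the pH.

pH = 8.02

From K2 = [H⁺][CO3²⁻]/[HCO3⁻]:  pH = pK2 − log₁₀([HCO3⁻]/[CO3²⁻])
log₁₀(11.5) = +1.061
pH = 9.08 − (+1.061) = 8.02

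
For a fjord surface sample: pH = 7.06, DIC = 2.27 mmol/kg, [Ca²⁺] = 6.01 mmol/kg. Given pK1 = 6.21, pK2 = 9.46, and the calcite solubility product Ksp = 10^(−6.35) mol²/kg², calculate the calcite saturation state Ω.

α₂ = 1 / (1 + [H⁺]/K2 + [H⁺]²/(K1K2)) = 1 / (1 + 10^+2.40 + 10^+1.55)
   = 1 / (1 + 251.19 + 35.481) = 1/287.67 = 0.003476
[CO3²⁻] = α₂ × DIC = 0.003476 × 2.27 = 0.007891 mmol/kg = 7.891 μmol/kg
Ksp = 10^(−6.35) = 4.467×10^-7
Ω = [Ca²⁺][CO3²⁻]/Ksp = (6.01×10^-3)(7.891×10^-6) / 4.467×10^-7 = 0.106

Ω = 0.106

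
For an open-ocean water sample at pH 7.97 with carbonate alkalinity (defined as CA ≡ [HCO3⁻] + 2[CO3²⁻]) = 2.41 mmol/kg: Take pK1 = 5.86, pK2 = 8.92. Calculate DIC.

CA = [HCO3⁻] + 2[CO3²⁻] = (α₁ + 2α₂)·DIC
At pH 7.97: [H⁺]/K1 = 10^-2.11 = 0.0077625, K2/[H⁺] = 10^-0.95 = 0.11220
α₁ = 1/(1 + 0.0077625 + 0.11220) = 1/1.1200 = 0.8929; α₂ = α₁·K2/[H⁺] = 0.1002
α₁ + 2α₂ = 1.0933
DIC = CA / (α₁ + 2α₂) = 2.41 / 1.0933 = 2.20 mmol/kg

DIC = 2.20 mmol/kg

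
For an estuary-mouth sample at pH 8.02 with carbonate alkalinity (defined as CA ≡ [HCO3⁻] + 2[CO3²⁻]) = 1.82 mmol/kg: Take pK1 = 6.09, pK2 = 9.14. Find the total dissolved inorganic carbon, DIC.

CA = [HCO3⁻] + 2[CO3²⁻] = (α₁ + 2α₂)·DIC
At pH 8.02: [H⁺]/K1 = 10^-1.93 = 0.011749, K2/[H⁺] = 10^-1.12 = 0.075858
α₁ = 1/(1 + 0.011749 + 0.075858) = 1/1.0876 = 0.9194; α₂ = α₁·K2/[H⁺] = 0.06975
α₁ + 2α₂ = 1.0589
DIC = CA / (α₁ + 2α₂) = 1.82 / 1.0589 = 1.72 mmol/kg

DIC = 1.72 mmol/kg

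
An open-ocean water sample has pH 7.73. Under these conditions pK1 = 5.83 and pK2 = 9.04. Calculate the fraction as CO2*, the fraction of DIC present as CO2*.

α₀ = 0.0119

α₀ = 1 / (1 + K1/[H⁺] + K1K2/[H⁺]²) = 1 / (1 + 10^+1.90 + 10^+0.59)
   = 1 / (1 + 79.433 + 3.8905) = 1/84.323 = 0.01186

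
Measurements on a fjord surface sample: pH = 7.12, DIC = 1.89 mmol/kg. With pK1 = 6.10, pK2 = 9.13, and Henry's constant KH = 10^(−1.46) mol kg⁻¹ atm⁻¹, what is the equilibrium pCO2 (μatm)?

α₀ = 1 / (1 + K1/[H⁺] + K1K2/[H⁺]²) = 1 / (1 + 10^+1.02 + 10^-0.99)
   = 1 / (1 + 10.471 + 0.10233) = 1/11.574 = 0.08640
[CO2*] = α₀ × DIC = 0.08640 × 1.89 = 0.1633 mmol/kg
pCO2 = [CO2*]/KH = 1.633×10^-4 / 3.467×10^-2 = 4710 μatm

pCO2 = 4710 μatm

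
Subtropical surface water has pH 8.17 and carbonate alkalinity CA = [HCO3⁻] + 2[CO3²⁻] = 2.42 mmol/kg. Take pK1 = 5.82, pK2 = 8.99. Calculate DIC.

DIC = 2.15 mmol/kg

CA = [HCO3⁻] + 2[CO3²⁻] = (α₁ + 2α₂)·DIC
At pH 8.17: [H⁺]/K1 = 10^-2.35 = 0.0044668, K2/[H⁺] = 10^-0.82 = 0.15136
α₁ = 1/(1 + 0.0044668 + 0.15136) = 1/1.1558 = 0.8652; α₂ = α₁·K2/[H⁺] = 0.1310
α₁ + 2α₂ = 1.1271
DIC = CA / (α₁ + 2α₂) = 2.42 / 1.1271 = 2.15 mmol/kg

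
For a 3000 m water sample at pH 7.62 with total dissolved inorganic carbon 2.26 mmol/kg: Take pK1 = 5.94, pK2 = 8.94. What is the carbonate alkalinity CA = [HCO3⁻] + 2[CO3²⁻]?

CA = [HCO3⁻] + 2[CO3²⁻] = (α₁ + 2α₂)·DIC
At pH 7.62: [H⁺]/K1 = 10^-1.68 = 0.020893, K2/[H⁺] = 10^-1.32 = 0.047863
α₁ = 1/(1 + 0.020893 + 0.047863) = 1/1.0688 = 0.9357; α₂ = α₁·K2/[H⁺] = 0.04478
α₁ + 2α₂ = 1.0252
CA = 1.0252 × 2.26 = 2.32 mmol/kg

CA = 2.32 mmol/kg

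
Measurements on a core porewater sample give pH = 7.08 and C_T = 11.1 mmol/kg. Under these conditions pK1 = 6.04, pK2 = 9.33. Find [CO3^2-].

α₂ = 1 / (1 + [H⁺]/K2 + [H⁺]²/(K1K2)) = 1 / (1 + 10^+2.25 + 10^+1.21)
   = 1 / (1 + 177.83 + 16.218) = 1/195.05 = 0.005127
[CO3²⁻] = α₂ × DIC = 0.005127 × 11.1 = 0.0569 mmol/kg

[CO3²⁻] = 0.0569 mmol/kg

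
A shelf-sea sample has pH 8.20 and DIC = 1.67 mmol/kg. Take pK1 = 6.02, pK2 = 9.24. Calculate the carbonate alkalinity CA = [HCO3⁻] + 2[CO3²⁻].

CA = 1.80 mmol/kg

CA = [HCO3⁻] + 2[CO3²⁻] = (α₁ + 2α₂)·DIC
At pH 8.20: [H⁺]/K1 = 10^-2.18 = 0.0066069, K2/[H⁺] = 10^-1.04 = 0.091201
α₁ = 1/(1 + 0.0066069 + 0.091201) = 1/1.0978 = 0.9109; α₂ = α₁·K2/[H⁺] = 0.08308
α₁ + 2α₂ = 1.0771
CA = 1.0771 × 1.67 = 1.80 mmol/kg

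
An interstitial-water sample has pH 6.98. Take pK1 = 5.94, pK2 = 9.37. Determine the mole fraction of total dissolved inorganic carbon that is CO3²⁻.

α₂ = 1 / (1 + [H⁺]/K2 + [H⁺]²/(K1K2)) = 1 / (1 + 10^+2.39 + 10^+1.35)
   = 1 / (1 + 245.47 + 22.387) = 1/268.86 = 0.003719

α₂ = 0.00372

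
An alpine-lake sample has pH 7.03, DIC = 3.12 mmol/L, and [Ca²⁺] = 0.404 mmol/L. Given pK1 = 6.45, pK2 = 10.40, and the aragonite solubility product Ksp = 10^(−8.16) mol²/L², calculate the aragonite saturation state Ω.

Ω = 0.0615

α₂ = 1 / (1 + [H⁺]/K2 + [H⁺]²/(K1K2)) = 1 / (1 + 10^+3.37 + 10^+2.79)
   = 1 / (1 + 2344.2 + 616.60) = 1/2961.8 = 0.0003376
[CO3²⁻] = α₂ × DIC = 0.0003376 × 3.12 = 0.001053 mmol/L = 1.053 μmol/L
Ksp = 10^(−8.16) = 6.918×10^-9
Ω = [Ca²⁺][CO3²⁻]/Ksp = (0.404×10^-3)(1.053×10^-6) / 6.918×10^-9 = 0.0615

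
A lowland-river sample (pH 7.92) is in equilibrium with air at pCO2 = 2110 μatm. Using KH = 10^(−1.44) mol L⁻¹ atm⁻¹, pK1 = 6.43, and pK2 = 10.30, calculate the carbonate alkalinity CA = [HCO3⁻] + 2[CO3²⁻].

CA = 2.39 mmol/L

[CO2*] = KH · pCO2 = 10^(−1.44) × 2110×10^-6 = 7.661×10^-5 mol/L
α₀ = 1/(1 + K1/[H⁺] + K1K2/[H⁺]²) = 1/(1 + 10^+1.49 + 10^-0.89) = 0.03122
DIC = [CO2*]/α₀ = 7.661×10^-5 / 0.03122 = 2.454 mmol/L
CA = (α₁ + 2α₂)·DIC = (0.9648 + 2×0.004022) × 2.454 = 2.39 mmol/L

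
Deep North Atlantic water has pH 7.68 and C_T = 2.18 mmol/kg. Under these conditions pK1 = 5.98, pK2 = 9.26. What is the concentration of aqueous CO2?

[CO2*] = 0.0416 mmol/kg

α₀ = 1 / (1 + K1/[H⁺] + K1K2/[H⁺]²) = 1 / (1 + 10^+1.70 + 10^+0.12)
   = 1 / (1 + 50.119 + 1.3183) = 1/52.437 = 0.01907
[CO2*] = α₀ × DIC = 0.01907 × 2.18 = 0.0416 mmol/kg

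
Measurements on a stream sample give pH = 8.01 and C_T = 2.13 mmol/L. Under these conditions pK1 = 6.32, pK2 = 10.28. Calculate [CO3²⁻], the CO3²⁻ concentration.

[CO3²⁻] = 11.2 μmol/L

α₂ = 1 / (1 + [H⁺]/K2 + [H⁺]²/(K1K2)) = 1 / (1 + 10^+2.27 + 10^+0.58)
   = 1 / (1 + 186.21 + 3.8019) = 1/191.01 = 0.005235
[CO3²⁻] = α₂ × DIC = 0.005235 × 2.13 = 0.0112 mmol/L = 11.2 μmol/L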